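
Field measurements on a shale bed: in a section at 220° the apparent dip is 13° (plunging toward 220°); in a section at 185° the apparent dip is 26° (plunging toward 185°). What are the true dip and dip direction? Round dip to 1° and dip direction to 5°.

The two traces are lines in the plane: v₁ = (sin 220°·cos 13°, cos 220°·cos 13°, −sin 13°), v₂ = (sin 185°·cos 26°, cos 185°·cos 26°, −sin 26°).
The plane normal is n = v₁ × v₂ ∝ (0.126, -0.257, 0.502).
True dip = arccos(n_z / |n|) = arccos(0.8690) = 29.7°.
The horizontal component of n points toward azimuth atan2(n_x, n_y) = 154°, the dip direction.

true dip 30°, dip direction 155°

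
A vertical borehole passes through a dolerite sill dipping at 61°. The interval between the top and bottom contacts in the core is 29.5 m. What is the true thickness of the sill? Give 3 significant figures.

True thickness t = h · cos(dip) = 29.5 × cos 61°
t = 29.5 × 0.4848 = 14.302 m

14.3 m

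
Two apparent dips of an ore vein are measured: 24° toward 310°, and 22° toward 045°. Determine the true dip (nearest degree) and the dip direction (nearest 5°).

true dip 32°, dip direction 355°

The two traces are lines in the plane: v₁ = (sin 310°·cos 24°, cos 310°·cos 24°, −sin 24°), v₂ = (sin 45°·cos 22°, cos 45°·cos 22°, −sin 22°).
Cross product v₁ × v₂ gives the pole to the plane: n ∝ (-0.047, 0.529, 0.844).
tan δ = √(n_x²+n_y²)/n_z = 0.531/0.844, so δ = 32.2°.
The horizontal component of n points toward azimuth atan2(n_x, n_y) = 355°, the dip direction.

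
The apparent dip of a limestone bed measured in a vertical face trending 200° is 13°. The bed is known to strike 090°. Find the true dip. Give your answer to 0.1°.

13.8°

β = acute angle between strike 090° and section 200° = 70°.
tan(true dip) = tan 13° / sin 70° = 0.2457
δ = arctan(0.2457) = 13.80°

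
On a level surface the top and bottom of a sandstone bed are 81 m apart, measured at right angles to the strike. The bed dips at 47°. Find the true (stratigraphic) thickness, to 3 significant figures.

59.2 m

True thickness t = w · sin(dip) = 81 × sin 47°
t = 81 × 0.7314 = 59.240 m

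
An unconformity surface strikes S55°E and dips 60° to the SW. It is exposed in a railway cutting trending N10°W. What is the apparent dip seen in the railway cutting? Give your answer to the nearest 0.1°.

50.8°

Angle between strike (S55°E) and section (N10°W): β = 45°.
tan(apparent dip) = tan 60° · sin 45° = 1.2247
apparent dip = arctan 1.2247 = 50.77°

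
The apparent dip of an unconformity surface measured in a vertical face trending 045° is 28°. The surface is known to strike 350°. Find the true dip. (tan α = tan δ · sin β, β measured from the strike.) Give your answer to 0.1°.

33.0°

β = acute angle between strike 350° and section 045° = 55°.
tan(true dip) = tan 28° / sin 55° = 0.6491
true dip = arctan 0.6491 = 32.99°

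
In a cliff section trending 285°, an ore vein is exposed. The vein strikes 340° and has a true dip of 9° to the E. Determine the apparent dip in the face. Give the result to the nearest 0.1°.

7.4°

Angle between strike (340°) and section (285°): β = 55°.
tan(apparent dip) = tan 9° · sin 55° = 0.1297
α = arctan(0.1297) = 7.39°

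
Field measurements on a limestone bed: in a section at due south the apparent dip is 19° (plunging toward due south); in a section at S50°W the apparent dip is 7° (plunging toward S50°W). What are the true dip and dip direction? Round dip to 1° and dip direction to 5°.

Each apparent-dip line lies in the plane. As unit vectors (x east, y north, z up), v₁ plunges 19°→due south and v₂ plunges 7°→S50°W.
Cross product v₁ × v₂ gives the pole to the plane: n ∝ (0.092, -0.248, 0.719).
Dip δ = arctan(|n_h|/n_z) = arctan(0.264/0.719) = 20.2°.
Dip direction = atan2(0.092, -0.248) = 160° (azimuth of n's horizontal projection).

true dip 20°, dip direction 160°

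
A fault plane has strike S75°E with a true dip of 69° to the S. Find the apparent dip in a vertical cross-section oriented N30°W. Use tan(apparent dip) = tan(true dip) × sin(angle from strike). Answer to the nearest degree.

62°

The strike is S75°E and the section trends N30°W; the acute angle between them is β = 45°.
tan(apparent dip) = tan 69° · sin 45° = 1.8421
apparent dip = arctan 1.8421 = 61.50°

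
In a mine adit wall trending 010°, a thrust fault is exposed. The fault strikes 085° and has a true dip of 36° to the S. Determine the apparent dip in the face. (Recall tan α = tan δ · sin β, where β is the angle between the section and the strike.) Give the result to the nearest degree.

35°

The strike is 085° and the section trends 010°; the acute angle between them is β = 75°.
tan(apparent dip) = tan 36° · sin 75° = 0.7018
α = arctan(0.7018) = 35.06°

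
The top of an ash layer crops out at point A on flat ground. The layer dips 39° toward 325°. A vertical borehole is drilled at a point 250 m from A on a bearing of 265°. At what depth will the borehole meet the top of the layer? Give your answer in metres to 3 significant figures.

The hole lies 60° from the dip direction, so the down-dip offset is 250 × cos 60° = 125.00 m.
Depth = down-dip offset × tan(dip) = 125.00 × tan 39° = 125.00 × 0.8098
Depth = 101.22 m

101 m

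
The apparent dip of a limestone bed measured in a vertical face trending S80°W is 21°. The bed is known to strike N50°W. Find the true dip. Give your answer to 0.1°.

β = acute angle between strike N50°W and section S80°W = 50°.
tan(true dip) = tan 21° / sin 50° = 0.5011
δ = arctan(0.5011) = 26.62°

26.6°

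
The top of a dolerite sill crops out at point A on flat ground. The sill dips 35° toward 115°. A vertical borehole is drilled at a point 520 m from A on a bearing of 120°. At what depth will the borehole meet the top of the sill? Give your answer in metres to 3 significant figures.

The hole lies 5° from the dip direction, so the down-dip offset is 520 × cos 5° = 518.02 m.
Depth = down-dip offset × tan(dip) = 518.02 × tan 35° = 518.02 × 0.7002
Depth = 362.72 m

363 m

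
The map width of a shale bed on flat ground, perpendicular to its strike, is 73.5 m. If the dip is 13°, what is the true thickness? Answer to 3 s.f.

16.5 m

True thickness t = w · sin(dip) = 73.5 × sin 13°
t = 73.5 × 0.2250 = 16.534 m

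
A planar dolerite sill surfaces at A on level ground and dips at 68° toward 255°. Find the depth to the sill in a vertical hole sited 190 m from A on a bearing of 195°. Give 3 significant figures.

The hole lies 60° from the dip direction, so the down-dip offset is 190 × cos 60° = 95.00 m.
Depth = down-dip offset × tan(dip) = 95.00 × tan 68° = 95.00 × 2.4751
Depth = 235.13 m

235 m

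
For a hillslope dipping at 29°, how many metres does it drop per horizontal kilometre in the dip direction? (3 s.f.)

drop per km = 1000 × tan 29° = 1000 × 0.5543

554 m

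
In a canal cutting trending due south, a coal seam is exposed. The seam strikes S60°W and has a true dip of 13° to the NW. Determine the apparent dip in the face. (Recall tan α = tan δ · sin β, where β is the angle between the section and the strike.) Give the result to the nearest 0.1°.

11.3°

Angle between strike (S60°W) and section (due south): β = 60°.
tan α = tan 13° × sin 60° = 0.2309 × 0.8660 = 0.1999
α = arctan(0.1999) = 11.31°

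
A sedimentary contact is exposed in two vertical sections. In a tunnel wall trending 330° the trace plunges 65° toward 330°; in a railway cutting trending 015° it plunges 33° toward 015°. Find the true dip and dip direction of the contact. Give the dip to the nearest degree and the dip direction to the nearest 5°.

true dip 68°, dip direction 300°

The two traces are lines in the plane: v₁ = (sin 330°·cos 65°, cos 330°·cos 65°, −sin 65°), v₂ = (sin 15°·cos 33°, cos 15°·cos 33°, −sin 33°).
The plane normal is n = v₁ × v₂ ∝ (-0.535, 0.312, 0.251).
True dip = arccos(n_z / |n|) = arccos(0.3752) = 68.0°.
The horizontal component of n points toward azimuth atan2(n_x, n_y) = 300°, the dip direction.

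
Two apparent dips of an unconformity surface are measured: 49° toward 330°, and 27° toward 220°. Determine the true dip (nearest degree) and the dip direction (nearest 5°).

Each apparent-dip line lies in the plane. As unit vectors (x east, y north, z up), v₁ plunges 49°→330° and v₂ plunges 27°→220°.
The plane normal is n = v₁ × v₂ ∝ (-0.773, 0.283, 0.549).
True dip = arccos(n_z / |n|) = arccos(0.5550) = 56.3°.
Dip direction = azimuth of (n_x, n_y) = atan2(-0.773, 0.283) = 290°.

true dip 56°, dip direction 290°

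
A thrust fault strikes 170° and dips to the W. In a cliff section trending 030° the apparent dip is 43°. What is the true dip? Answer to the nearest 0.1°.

55.4°

β = acute angle between strike 170° and section 030° = 40°.
tan δ = tan α / sin β = tan 43° / sin 40° = 0.9325 / 0.6428 = 1.4507
δ = arctan(1.4507) = 55.42°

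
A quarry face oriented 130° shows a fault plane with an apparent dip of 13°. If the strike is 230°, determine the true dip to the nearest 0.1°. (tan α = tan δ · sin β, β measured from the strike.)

13.2°

The section is 80° from the strike.
tan(true dip) = tan 13° / sin 80° = 0.2344
δ = arctan(0.2344) = 13.19°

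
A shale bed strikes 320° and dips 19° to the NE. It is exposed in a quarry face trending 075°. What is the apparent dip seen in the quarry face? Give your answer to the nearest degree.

The strike is 320° and the section trends 075°; the acute angle between them is β = 65°.
tan(apparent dip) = tan 19° · sin 65° = 0.3121
α = arctan(0.3121) = 17.33°

17°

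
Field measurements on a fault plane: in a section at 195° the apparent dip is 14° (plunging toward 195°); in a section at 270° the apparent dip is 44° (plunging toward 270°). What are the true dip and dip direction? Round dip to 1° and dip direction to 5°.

The two traces are lines in the plane: v₁ = (sin 195°·cos 14°, cos 195°·cos 14°, −sin 14°), v₂ = (sin 270°·cos 44°, cos 270°·cos 44°, −sin 44°).
The plane normal is n = v₁ × v₂ ∝ (-0.651, 0.000, 0.674).
True dip = arccos(n_z / |n|) = arccos(0.7193) = 44.0°.
Dip direction = azimuth of (n_x, n_y) = atan2(-0.651, 0.000) = 270°.

true dip 44°, dip direction 270°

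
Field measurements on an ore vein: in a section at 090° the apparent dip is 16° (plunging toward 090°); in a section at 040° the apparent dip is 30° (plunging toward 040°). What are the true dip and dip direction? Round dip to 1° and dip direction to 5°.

true dip 30°, dip direction 030°

Represent each trace as a vector plunging at its apparent dip toward its trend (east-north-up frame): v₁ = (0.961, 0.000, -0.276), v₂ = (0.557, 0.663, -0.500).
The plane normal is n = v₁ × v₂ ∝ (0.183, 0.327, 0.638).
tan δ = √(n_x²+n_y²)/n_z = 0.375/0.638, so δ = 30.4°.
The horizontal component of n points toward azimuth atan2(n_x, n_y) = 29°, the dip direction.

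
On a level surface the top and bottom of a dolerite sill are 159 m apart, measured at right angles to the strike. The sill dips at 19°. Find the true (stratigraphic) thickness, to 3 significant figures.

True thickness t = w · sin(dip) = 159 × sin 19°
t = 159 × 0.3256 = 51.765 m

51.8 m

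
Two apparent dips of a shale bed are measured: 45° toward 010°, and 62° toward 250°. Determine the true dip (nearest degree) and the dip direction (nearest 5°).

true dip 71°, dip direction 300°

Represent each trace as a vector plunging at its apparent dip toward its trend (east-north-up frame): v₁ = (0.123, 0.696, -0.707), v₂ = (-0.441, -0.161, -0.883).
n = v₁ × v₂ = (-0.728, 0.420, 0.287) (taken with n_z > 0).
Dip δ = arctan(|n_h|/n_z) = arctan(0.841/0.287) = 71.1°.
The horizontal component of n points toward azimuth atan2(n_x, n_y) = 300°, the dip direction.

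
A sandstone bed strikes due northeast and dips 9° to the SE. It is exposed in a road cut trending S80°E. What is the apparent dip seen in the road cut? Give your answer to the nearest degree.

7°

Angle between strike (due northeast) and section (S80°E): β = 55°.
tan α = tan 9° × sin 55° = 0.1584 × 0.8192 = 0.1297
α = arctan(0.1297) = 7.39°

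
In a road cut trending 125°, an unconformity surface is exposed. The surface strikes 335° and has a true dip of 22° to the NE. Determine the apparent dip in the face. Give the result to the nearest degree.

The section lies 30° from the strike.
tan α = tan 22° × sin 30° = 0.4040 × 0.5000 = 0.2020
apparent dip = arctan 0.2020 = 11.42°

11°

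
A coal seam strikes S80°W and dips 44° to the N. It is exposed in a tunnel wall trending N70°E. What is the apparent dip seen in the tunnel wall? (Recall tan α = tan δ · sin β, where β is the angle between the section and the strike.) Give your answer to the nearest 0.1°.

The section lies 10° from the strike.
tan(apparent dip) = tan 44° · sin 10° = 0.1677
apparent dip = arctan 0.1677 = 9.52°

9.5°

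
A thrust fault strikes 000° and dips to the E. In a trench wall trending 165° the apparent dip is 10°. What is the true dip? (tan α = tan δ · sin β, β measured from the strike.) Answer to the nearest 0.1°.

34.3°

β = acute angle between strike 000° and section 165° = 15°.
tan δ = tan α / sin β = tan 10° / sin 15° = 0.1763 / 0.2588 = 0.6813
δ = arctan(0.6813) = 34.27°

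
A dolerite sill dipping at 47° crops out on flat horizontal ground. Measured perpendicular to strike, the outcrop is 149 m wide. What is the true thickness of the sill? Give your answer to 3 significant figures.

109 m

True thickness t = w · sin(dip) = 149 × sin 47°
t = 149 × 0.7314 = 108.972 m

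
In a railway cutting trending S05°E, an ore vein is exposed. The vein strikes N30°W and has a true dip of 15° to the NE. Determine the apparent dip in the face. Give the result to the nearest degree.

The strike is N30°W and the section trends S05°E; the acute angle between them is β = 25°.
tan α = tan 15° × sin 25° = 0.2679 × 0.4226 = 0.1132
α = arctan(0.1132) = 6.46°

6°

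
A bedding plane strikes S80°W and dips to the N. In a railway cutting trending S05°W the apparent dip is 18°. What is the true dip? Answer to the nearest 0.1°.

18.6°

β = acute angle between strike S80°W and section S05°W = 75°.
tan δ = tan α / sin β = tan 18° / sin 75° = 0.3249 / 0.9659 = 0.3364
δ = arctan(0.3364) = 18.59°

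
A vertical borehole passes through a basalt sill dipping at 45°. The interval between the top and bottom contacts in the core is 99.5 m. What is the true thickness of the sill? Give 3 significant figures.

70.4 m

True thickness t = h · cos(dip) = 99.5 × cos 45°
t = 99.5 × 0.7071 = 70.357 m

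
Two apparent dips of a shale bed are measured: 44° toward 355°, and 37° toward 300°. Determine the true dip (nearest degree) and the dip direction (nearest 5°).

Each apparent-dip line lies in the plane. As unit vectors (x east, y north, z up), v₁ plunges 44°→355° and v₂ plunges 37°→300°.
Cross product v₁ × v₂ gives the pole to the plane: n ∝ (-0.154, 0.443, 0.471).
Dip δ = arctan(|n_h|/n_z) = arctan(0.469/0.471) = 44.9°.
Dip direction = atan2(-0.154, 0.443) = 341° (azimuth of n's horizontal projection).

true dip 45°, dip direction 340°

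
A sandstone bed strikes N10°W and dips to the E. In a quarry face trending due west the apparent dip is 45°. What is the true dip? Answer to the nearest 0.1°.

The section is 80° from the strike.
tan(true dip) = tan 45° / sin 80° = 1.0154
true dip = arctan 1.0154 = 45.44°

45.4°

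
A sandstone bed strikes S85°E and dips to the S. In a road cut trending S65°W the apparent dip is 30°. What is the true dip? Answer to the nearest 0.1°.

49.1°

β = acute angle between strike S85°E and section S65°W = 30°.
tan(true dip) = tan 30° / sin 30° = 1.1547
true dip = arctan 1.1547 = 49.11°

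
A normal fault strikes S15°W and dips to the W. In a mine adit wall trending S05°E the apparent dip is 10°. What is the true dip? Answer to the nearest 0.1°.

β = acute angle between strike S15°W and section S05°E = 20°.
tan δ = tan α / sin β = tan 10° / sin 20° = 0.1763 / 0.3420 = 0.5155
δ = arctan(0.5155) = 27.27°

27.3°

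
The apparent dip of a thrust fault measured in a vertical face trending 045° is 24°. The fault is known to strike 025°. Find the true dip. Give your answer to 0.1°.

β = acute angle between strike 025° and section 045° = 20°.
tan(true dip) = tan 24° / sin 20° = 1.3018
δ = arctan(1.3018) = 52.47°

52.5°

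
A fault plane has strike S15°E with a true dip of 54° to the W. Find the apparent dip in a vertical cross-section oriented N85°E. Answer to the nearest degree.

54°

The strike is S15°E and the section trends N85°E; the acute angle between them is β = 80°.
tan(apparent dip) = tan 54° · sin 80° = 1.3555
α = arctan(1.3555) = 53.58°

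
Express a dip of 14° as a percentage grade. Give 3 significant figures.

grade % = 100 × tan 14° = 100 × 0.2493

24.9%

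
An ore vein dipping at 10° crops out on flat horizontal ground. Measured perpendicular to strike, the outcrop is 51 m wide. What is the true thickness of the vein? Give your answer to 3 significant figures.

8.86 m

True thickness t = w · sin(dip) = 51 × sin 10°
t = 51 × 0.1736 = 8.856 m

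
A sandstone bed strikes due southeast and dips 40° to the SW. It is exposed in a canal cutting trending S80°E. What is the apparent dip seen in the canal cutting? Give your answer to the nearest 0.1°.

25.7°

The section lies 35° from the strike.
tan(apparent dip) = tan 40° · sin 35° = 0.4813
apparent dip = arctan 0.4813 = 25.70°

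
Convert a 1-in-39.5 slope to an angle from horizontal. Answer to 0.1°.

tan θ = 1/39.5 = 0.0253
θ = arctan(0.0253) = 1.45°

1.5°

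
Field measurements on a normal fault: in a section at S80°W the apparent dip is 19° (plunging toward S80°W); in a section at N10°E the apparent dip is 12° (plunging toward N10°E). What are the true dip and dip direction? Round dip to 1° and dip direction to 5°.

Each apparent-dip line lies in the plane. As unit vectors (x east, y north, z up), v₁ plunges 19°→S80°W and v₂ plunges 12°→N10°E.
n = v₁ × v₂ = (-0.348, 0.249, 0.869) (taken with n_z > 0).
Dip δ = arctan(|n_h|/n_z) = arctan(0.428/0.869) = 26.2°.
Dip direction = azimuth of (n_x, n_y) = atan2(-0.348, 0.249) = 306°.

true dip 26°, dip direction 305°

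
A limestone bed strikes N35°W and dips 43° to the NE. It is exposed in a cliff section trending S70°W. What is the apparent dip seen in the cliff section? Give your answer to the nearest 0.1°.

Angle between strike (N35°W) and section (S70°W): β = 75°.
tan α = tan 43° × sin 75° = 0.9325 × 0.9659 = 0.9007
apparent dip = arctan 0.9007 = 42.01°

42.0°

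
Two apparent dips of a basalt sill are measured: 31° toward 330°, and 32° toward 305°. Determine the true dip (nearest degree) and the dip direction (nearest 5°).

Each apparent-dip line lies in the plane. As unit vectors (x east, y north, z up), v₁ plunges 31°→330° and v₂ plunges 32°→305°.
Cross product v₁ × v₂ gives the pole to the plane: n ∝ (-0.143, 0.131, 0.307).
True dip = arccos(n_z / |n|) = arccos(0.8460) = 32.2°.
Dip direction = atan2(-0.143, 0.131) = 312° (azimuth of n's horizontal projection).

true dip 32°, dip direction 310°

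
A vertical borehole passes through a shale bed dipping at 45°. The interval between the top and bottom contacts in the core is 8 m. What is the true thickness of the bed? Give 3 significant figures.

5.66 m

True thickness t = h · cos(dip) = 8 × cos 45°
t = 8 × 0.7071 = 5.657 m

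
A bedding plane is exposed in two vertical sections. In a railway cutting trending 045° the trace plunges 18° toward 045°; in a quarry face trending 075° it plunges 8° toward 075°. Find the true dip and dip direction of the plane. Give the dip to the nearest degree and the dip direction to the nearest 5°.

true dip 23°, dip direction 005°

The two traces are lines in the plane: v₁ = (sin 45°·cos 18°, cos 45°·cos 18°, −sin 18°), v₂ = (sin 75°·cos 8°, cos 75°·cos 8°, −sin 8°).
Cross product v₁ × v₂ gives the pole to the plane: n ∝ (0.014, 0.202, 0.471).
Dip δ = arctan(|n_h|/n_z) = arctan(0.203/0.471) = 23.3°.
The horizontal component of n points toward azimuth atan2(n_x, n_y) = 4°, the dip direction.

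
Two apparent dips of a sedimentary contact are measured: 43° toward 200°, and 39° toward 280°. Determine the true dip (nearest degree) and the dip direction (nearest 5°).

true dip 49°, dip direction 235°

Each apparent-dip line lies in the plane. As unit vectors (x east, y north, z up), v₁ plunges 43°→200° and v₂ plunges 39°→280°.
n = v₁ × v₂ = (-0.525, -0.365, 0.560) (taken with n_z > 0).
True dip = arccos(n_z / |n|) = arccos(0.6590) = 48.8°.
The horizontal component of n points toward azimuth atan2(n_x, n_y) = 235°, the dip direction.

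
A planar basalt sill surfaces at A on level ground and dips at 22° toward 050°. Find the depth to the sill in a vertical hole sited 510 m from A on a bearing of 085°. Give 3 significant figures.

The hole lies 35° from the dip direction, so the down-dip offset is 510 × cos 35° = 417.77 m.
Depth = down-dip offset × tan(dip) = 417.77 × tan 22° = 417.77 × 0.4040
Depth = 168.79 m

169 m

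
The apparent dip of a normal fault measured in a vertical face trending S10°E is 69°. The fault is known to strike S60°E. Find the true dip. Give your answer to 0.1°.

73.6°

The section is 50° from the strike.
tan δ = tan α / sin β = tan 69° / sin 50° = 2.6051 / 0.7660 = 3.4007
δ = arctan(3.4007) = 73.61°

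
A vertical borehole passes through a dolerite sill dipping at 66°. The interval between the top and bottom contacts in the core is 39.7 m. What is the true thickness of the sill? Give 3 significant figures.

True thickness t = h · cos(dip) = 39.7 × cos 66°
t = 39.7 × 0.4067 = 16.147 m

16.1 m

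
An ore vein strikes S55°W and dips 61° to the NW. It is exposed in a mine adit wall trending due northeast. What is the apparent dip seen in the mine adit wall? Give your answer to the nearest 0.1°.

17.4°

The strike is S55°W and the section trends due northeast; the acute angle between them is β = 10°.
tan α = tan 61° × sin 10° = 1.8040 × 0.1736 = 0.3133
apparent dip = arctan 0.3133 = 17.39°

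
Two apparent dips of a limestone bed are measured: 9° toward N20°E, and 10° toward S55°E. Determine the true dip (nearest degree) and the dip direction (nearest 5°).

true dip 15°, dip direction 075°

Represent each trace as a vector plunging at its apparent dip toward its trend (east-north-up frame): v₁ = (0.338, 0.928, -0.156), v₂ = (0.807, -0.565, -0.174).
n = v₁ × v₂ = (0.250, 0.068, 0.940) (taken with n_z > 0).
tan δ = √(n_x²+n_y²)/n_z = 0.259/0.940, so δ = 15.4°.
Dip direction = atan2(0.250, 0.068) = 75° (azimuth of n's horizontal projection).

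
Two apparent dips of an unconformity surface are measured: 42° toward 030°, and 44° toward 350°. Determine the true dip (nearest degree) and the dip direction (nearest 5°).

true dip 45°, dip direction 005°

Each apparent-dip line lies in the plane. As unit vectors (x east, y north, z up), v₁ plunges 42°→030° and v₂ plunges 44°→350°.
n = v₁ × v₂ = (0.027, 0.342, 0.344) (taken with n_z > 0).
True dip = arccos(n_z / |n|) = arccos(0.7080) = 44.9°.
Dip direction = azimuth of (n_x, n_y) = atan2(0.027, 0.342) = 5°.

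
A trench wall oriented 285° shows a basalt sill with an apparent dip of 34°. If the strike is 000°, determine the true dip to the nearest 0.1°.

β = acute angle between strike 000° and section 285° = 75°.
tan δ = tan α / sin β = tan 34° / sin 75° = 0.6745 / 0.9659 = 0.6983
true dip = arctan 0.6983 = 34.93°

34.9°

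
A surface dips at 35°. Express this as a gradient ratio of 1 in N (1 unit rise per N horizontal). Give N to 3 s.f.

1 in 1.43

1 : N means tan θ = 1/N, so N = 1/tan 35° = 1/0.7002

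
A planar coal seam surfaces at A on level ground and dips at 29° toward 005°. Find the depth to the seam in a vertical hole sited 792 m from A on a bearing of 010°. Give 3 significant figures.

The hole lies 5° from the dip direction, so the down-dip offset is 792 × cos 5° = 788.99 m.
Depth = down-dip offset × tan(dip) = 788.99 × tan 29° = 788.99 × 0.5543
Depth = 437.34 m

437 m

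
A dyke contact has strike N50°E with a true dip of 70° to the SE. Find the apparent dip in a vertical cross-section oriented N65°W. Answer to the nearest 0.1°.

68.1°

The strike is N50°E and the section trends N65°W; the acute angle between them is β = 65°.
tan(apparent dip) = tan 70° · sin 65° = 2.4901
α = arctan(2.4901) = 68.12°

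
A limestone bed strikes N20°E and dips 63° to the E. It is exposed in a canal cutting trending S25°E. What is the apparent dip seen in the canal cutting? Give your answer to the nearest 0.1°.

54.2°

The strike is N20°E and the section trends S25°E; the acute angle between them is β = 45°.
tan(apparent dip) = tan 63° · sin 45° = 1.3878
apparent dip = arctan 1.3878 = 54.22°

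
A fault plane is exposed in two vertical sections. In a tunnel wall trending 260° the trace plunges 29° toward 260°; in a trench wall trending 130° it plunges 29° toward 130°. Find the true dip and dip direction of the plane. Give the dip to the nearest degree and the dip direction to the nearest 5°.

true dip 53°, dip direction 195°

The two traces are lines in the plane: v₁ = (sin 260°·cos 29°, cos 260°·cos 29°, −sin 29°), v₂ = (sin 130°·cos 29°, cos 130°·cos 29°, −sin 29°).
The plane normal is n = v₁ × v₂ ∝ (-0.199, -0.742, 0.586).
Dip δ = arctan(|n_h|/n_z) = arctan(0.769/0.586) = 52.7°.
Dip direction = atan2(-0.199, -0.742) = 195° (azimuth of n's horizontal projection).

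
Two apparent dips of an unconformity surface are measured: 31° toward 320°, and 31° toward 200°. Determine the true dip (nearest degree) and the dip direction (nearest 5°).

Each apparent-dip line lies in the plane. As unit vectors (x east, y north, z up), v₁ plunges 31°→320° and v₂ plunges 31°→200°.
The plane normal is n = v₁ × v₂ ∝ (-0.753, -0.133, 0.636).
tan δ = √(n_x²+n_y²)/n_z = 0.765/0.636, so δ = 50.2°.
Dip direction = atan2(-0.753, -0.133) = 260° (azimuth of n's horizontal projection).

true dip 50°, dip direction 260°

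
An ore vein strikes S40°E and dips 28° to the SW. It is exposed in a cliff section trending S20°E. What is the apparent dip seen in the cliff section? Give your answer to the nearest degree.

10°

The strike is S40°E and the section trends S20°E; the acute angle between them is β = 20°.
tan α = tan 28° × sin 20° = 0.5317 × 0.3420 = 0.1819
apparent dip = arctan 0.1819 = 10.31°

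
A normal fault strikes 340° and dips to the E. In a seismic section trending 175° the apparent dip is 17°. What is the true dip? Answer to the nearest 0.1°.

β = acute angle between strike 340° and section 175° = 15°.
tan δ = tan α / sin β = tan 17° / sin 15° = 0.3057 / 0.2588 = 1.1813
δ = arctan(1.1813) = 49.75°

49.8°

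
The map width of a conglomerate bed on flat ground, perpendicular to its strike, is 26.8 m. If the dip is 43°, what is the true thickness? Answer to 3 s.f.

True thickness t = w · sin(dip) = 26.8 × sin 43°
t = 26.8 × 0.6820 = 18.278 m

18.3 m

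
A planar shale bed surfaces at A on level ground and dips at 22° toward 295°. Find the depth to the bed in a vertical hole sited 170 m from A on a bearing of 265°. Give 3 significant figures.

59.5 m

The hole lies 30° from the dip direction, so the down-dip offset is 170 × cos 30° = 147.22 m.
Depth = down-dip offset × tan(dip) = 147.22 × tan 22° = 147.22 × 0.4040
Depth = 59.48 m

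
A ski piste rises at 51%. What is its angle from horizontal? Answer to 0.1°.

27.0°

tan θ = 51/100 = 0.5100
θ = arctan(0.5100) = 27.02°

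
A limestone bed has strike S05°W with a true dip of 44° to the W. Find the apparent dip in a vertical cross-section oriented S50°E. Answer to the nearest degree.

The strike is S05°W and the section trends S50°E; the acute angle between them is β = 55°.
tan α = tan 44° × sin 55° = 0.9657 × 0.8192 = 0.7910
α = arctan(0.7910) = 38.35°

38°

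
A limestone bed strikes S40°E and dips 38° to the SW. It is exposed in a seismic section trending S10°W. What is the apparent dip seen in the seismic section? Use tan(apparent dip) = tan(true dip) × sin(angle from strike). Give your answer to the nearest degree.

The strike is S40°E and the section trends S10°W; the acute angle between them is β = 50°.
tan(apparent dip) = tan 38° · sin 50° = 0.5985
α = arctan(0.5985) = 30.90°

31°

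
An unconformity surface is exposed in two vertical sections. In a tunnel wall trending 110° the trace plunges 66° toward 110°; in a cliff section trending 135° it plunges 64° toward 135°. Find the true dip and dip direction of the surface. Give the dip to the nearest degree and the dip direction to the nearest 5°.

true dip 66°, dip direction 110°

Represent each trace as a vector plunging at its apparent dip toward its trend (east-north-up frame): v₁ = (0.382, -0.139, -0.914), v₂ = (0.310, -0.310, -0.899).
Cross product v₁ × v₂ gives the pole to the plane: n ∝ (0.158, -0.060, 0.075).
True dip = arccos(n_z / |n|) = arccos(0.4067) = 66.0°.
Dip direction = azimuth of (n_x, n_y) = atan2(0.158, -0.060) = 111°.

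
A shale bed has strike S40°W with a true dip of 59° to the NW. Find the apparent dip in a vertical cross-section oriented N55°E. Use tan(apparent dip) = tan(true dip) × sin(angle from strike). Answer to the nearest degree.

23°

The strike is S40°W and the section trends N55°E; the acute angle between them is β = 15°.
tan(apparent dip) = tan 59° · sin 15° = 0.4307
apparent dip = arctan 0.4307 = 23.30°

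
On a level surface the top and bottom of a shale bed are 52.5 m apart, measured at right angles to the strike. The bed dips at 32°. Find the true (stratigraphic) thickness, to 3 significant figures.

True thickness t = w · sin(dip) = 52.5 × sin 32°
t = 52.5 × 0.5299 = 27.821 m

27.8 m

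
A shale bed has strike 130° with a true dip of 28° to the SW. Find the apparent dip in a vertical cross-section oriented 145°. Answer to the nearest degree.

8°

The strike is 130° and the section trends 145°; the acute angle between them is β = 15°.
tan(apparent dip) = tan 28° · sin 15° = 0.1376
apparent dip = arctan 0.1376 = 7.84°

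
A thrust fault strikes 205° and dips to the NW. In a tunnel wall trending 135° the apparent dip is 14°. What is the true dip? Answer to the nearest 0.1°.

14.9°

β = acute angle between strike 205° and section 135° = 70°.
tan(true dip) = tan 14° / sin 70° = 0.2653
true dip = arctan 0.2653 = 14.86°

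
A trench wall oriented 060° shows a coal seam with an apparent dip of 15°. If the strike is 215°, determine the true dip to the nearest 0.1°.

32.4°

β = acute angle between strike 215° and section 060° = 25°.
tan δ = tan α / sin β = tan 15° / sin 25° = 0.2679 / 0.4226 = 0.6340
true dip = arctan 0.6340 = 32.38°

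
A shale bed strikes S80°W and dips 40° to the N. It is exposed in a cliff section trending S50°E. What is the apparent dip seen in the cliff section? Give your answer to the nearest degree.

33°

The section lies 50° from the strike.
tan(apparent dip) = tan 40° · sin 50° = 0.6428
α = arctan(0.6428) = 32.73°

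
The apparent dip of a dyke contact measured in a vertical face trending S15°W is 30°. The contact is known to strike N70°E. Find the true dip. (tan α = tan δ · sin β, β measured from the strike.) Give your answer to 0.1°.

35.2°

The section is 55° from the strike.
tan δ = tan α / sin β = tan 30° / sin 55° = 0.5774 / 0.8192 = 0.7048
true dip = arctan 0.7048 = 35.18°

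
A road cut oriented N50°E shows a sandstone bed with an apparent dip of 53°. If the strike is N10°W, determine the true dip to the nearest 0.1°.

56.9°

β = acute angle between strike N10°W and section N50°E = 60°.
tan(true dip) = tan 53° / sin 60° = 1.5323
true dip = arctan 1.5323 = 56.87°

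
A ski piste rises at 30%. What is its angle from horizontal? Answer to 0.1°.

tan θ = 30/100 = 0.3000
θ = arctan(0.3000) = 16.70°

16.7°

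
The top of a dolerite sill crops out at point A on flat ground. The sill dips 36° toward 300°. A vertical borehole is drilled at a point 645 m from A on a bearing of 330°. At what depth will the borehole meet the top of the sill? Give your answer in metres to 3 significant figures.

406 m

The hole lies 30° from the dip direction, so the down-dip offset is 645 × cos 30° = 558.59 m.
Depth = down-dip offset × tan(dip) = 558.59 × tan 36° = 558.59 × 0.7265
Depth = 405.84 m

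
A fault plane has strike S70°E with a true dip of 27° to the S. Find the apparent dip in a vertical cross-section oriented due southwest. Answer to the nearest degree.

Angle between strike (S70°E) and section (due southwest): β = 65°.
tan α = tan 27° × sin 65° = 0.5095 × 0.9063 = 0.4618
α = arctan(0.4618) = 24.79°

25°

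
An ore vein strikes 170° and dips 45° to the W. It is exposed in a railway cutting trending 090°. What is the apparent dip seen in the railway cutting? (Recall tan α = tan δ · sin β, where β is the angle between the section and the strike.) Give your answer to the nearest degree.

45°

The strike is 170° and the section trends 090°; the acute angle between them is β = 80°.
tan(apparent dip) = tan 45° · sin 80° = 0.9848
apparent dip = arctan 0.9848 = 44.56°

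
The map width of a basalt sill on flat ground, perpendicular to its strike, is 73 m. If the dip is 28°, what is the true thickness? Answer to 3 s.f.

34.3 m

True thickness t = w · sin(dip) = 73 × sin 28°
t = 73 × 0.4695 = 34.271 m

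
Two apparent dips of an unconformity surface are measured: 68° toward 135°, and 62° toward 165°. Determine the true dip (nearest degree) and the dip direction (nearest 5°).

true dip 68°, dip direction 125°

The two traces are lines in the plane: v₁ = (sin 135°·cos 68°, cos 135°·cos 68°, −sin 68°), v₂ = (sin 165°·cos 62°, cos 165°·cos 62°, −sin 62°).
n = v₁ × v₂ = (0.187, -0.121, 0.088) (taken with n_z > 0).
Dip δ = arctan(|n_h|/n_z) = arctan(0.222/0.088) = 68.4°.
Dip direction = atan2(0.187, -0.121) = 123° (azimuth of n's horizontal projection).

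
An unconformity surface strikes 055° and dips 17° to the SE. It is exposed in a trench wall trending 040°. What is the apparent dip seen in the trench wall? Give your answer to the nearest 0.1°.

Angle between strike (055°) and section (040°): β = 15°.
tan(apparent dip) = tan 17° · sin 15° = 0.0791
α = arctan(0.0791) = 4.52°

4.5°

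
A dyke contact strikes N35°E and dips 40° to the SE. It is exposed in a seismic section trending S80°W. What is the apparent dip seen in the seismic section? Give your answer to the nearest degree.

31°

Angle between strike (N35°E) and section (S80°W): β = 45°.
tan α = tan 40° × sin 45° = 0.8391 × 0.7071 = 0.5933
α = arctan(0.5933) = 30.68°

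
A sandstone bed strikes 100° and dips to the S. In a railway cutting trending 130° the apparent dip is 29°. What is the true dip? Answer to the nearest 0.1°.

47.9°

The section is 30° from the strike.
tan δ = tan α / sin β = tan 29° / sin 30° = 0.5543 / 0.5000 = 1.1086
δ = arctan(1.1086) = 47.95°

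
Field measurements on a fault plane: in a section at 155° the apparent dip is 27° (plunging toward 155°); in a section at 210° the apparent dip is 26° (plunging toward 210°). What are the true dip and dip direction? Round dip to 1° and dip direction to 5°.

true dip 29°, dip direction 180°

The two traces are lines in the plane: v₁ = (sin 155°·cos 27°, cos 155°·cos 27°, −sin 27°), v₂ = (sin 210°·cos 26°, cos 210°·cos 26°, −sin 26°).
n = v₁ × v₂ = (-0.001, -0.369, 0.656) (taken with n_z > 0).
True dip = arccos(n_z / |n|) = arccos(0.8715) = 29.4°.
Dip direction = azimuth of (n_x, n_y) = atan2(-0.001, -0.369) = 180°.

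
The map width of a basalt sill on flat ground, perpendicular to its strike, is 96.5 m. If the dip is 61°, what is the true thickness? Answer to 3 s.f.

True thickness t = w · sin(dip) = 96.5 × sin 61°
t = 96.5 × 0.8746 = 84.401 m

84.4 m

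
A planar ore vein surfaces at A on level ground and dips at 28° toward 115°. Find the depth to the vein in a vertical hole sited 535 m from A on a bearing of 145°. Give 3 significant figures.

The hole lies 30° from the dip direction, so the down-dip offset is 535 × cos 30° = 463.32 m.
Depth = down-dip offset × tan(dip) = 463.32 × tan 28° = 463.32 × 0.5317
Depth = 246.35 m

246 m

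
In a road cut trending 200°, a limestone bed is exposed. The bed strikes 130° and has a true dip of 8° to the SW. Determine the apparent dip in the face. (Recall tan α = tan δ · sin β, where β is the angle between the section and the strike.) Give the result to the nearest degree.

The strike is 130° and the section trends 200°; the acute angle between them is β = 70°.
tan(apparent dip) = tan 8° · sin 70° = 0.1321
α = arctan(0.1321) = 7.52°

8°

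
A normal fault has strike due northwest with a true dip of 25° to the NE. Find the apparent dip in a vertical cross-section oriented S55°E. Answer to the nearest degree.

The section lies 10° from the strike.
tan(apparent dip) = tan 25° · sin 10° = 0.0810
apparent dip = arctan 0.0810 = 4.63°

5°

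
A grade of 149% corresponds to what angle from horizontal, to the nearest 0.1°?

56.1°

tan θ = 149/100 = 1.4900
θ = arctan(1.4900) = 56.13°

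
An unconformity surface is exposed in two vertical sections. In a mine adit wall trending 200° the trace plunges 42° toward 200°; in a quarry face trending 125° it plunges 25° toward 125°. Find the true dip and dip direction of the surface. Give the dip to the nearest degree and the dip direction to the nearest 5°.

Represent each trace as a vector plunging at its apparent dip toward its trend (east-north-up frame): v₁ = (-0.254, -0.698, -0.669), v₂ = (0.742, -0.520, -0.423).
Cross product v₁ × v₂ gives the pole to the plane: n ∝ (-0.053, -0.604, 0.651).
Dip δ = arctan(|n_h|/n_z) = arctan(0.606/0.651) = 43.0°.
Dip direction = azimuth of (n_x, n_y) = atan2(-0.053, -0.604) = 185°.

true dip 43°, dip direction 185°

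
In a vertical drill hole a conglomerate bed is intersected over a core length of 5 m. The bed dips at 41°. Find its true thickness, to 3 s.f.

True thickness t = h · cos(dip) = 5 × cos 41°
t = 5 × 0.7547 = 3.774 m

3.77 m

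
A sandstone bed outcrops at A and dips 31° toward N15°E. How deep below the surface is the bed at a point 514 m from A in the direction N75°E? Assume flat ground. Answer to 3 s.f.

154 m

The hole lies 60° from the dip direction, so the down-dip offset is 514 × cos 60° = 257.00 m.
Depth = down-dip offset × tan(dip) = 257.00 × tan 31° = 257.00 × 0.6009
Depth = 154.42 m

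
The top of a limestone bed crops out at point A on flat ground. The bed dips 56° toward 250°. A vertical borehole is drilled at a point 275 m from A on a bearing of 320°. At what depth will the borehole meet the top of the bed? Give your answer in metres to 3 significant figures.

139 m

The hole lies 70° from the dip direction, so the down-dip offset is 275 × cos 70° = 94.06 m.
Depth = down-dip offset × tan(dip) = 94.06 × tan 56° = 94.06 × 1.4826
Depth = 139.44 m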